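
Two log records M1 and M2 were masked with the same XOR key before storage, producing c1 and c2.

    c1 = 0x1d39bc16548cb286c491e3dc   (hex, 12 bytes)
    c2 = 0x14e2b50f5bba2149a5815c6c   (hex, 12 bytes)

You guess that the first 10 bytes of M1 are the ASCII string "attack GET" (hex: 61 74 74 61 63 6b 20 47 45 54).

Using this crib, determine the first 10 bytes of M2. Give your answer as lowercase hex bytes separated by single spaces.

68 af 7d 78 6c 5d b3 88 24 44

First, c1 ⊕ c2 = (M1 ⊕ K) ⊕ (M2 ⊕ K) = M1 ⊕ M2, so the key drops out. Then M2 = (M1 ⊕ M2) ⊕ M1 over the first 10 bytes.
byte 0: (1d xor 14) xor 61 = 09 xor 61 = 68
byte 1: (39 xor e2) xor 74 = db xor 74 = af
byte 2: (bc xor b5) xor 74 = 09 xor 74 = 7d
byte 3: (16 xor 0f) xor 61 = 19 xor 61 = 78
byte 4: (54 xor 5b) xor 63 = 0f xor 63 = 6c
byte 5: (8c xor ba) xor 6b = 36 xor 6b = 5d
byte 6: (b2 xor 21) xor 20 = 93 xor 20 = b3
byte 7: (86 xor 49) xor 47 = cf xor 47 = 88
byte 8: (c4 xor a5) xor 45 = 61 xor 45 = 24
byte 9: (91 xor 81) xor 54 = 10 xor 54 = 44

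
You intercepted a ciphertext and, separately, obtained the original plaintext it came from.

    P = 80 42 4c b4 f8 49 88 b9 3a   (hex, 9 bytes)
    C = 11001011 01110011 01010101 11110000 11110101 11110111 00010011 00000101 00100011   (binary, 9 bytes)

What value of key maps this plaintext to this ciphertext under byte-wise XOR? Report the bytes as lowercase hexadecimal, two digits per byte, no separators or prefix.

Since C = P ⊕ key, XORing both sides with P gives key = P ⊕ C.
80 xor cb = 4b
42 xor 73 = 31
4c xor 55 = 19
b4 xor f0 = 44
f8 xor f5 = 0d
49 xor f7 = be
88 xor 13 = 9b
b9 xor 05 = bc
3a xor 23 = 19

4b3119440dbe9bbc19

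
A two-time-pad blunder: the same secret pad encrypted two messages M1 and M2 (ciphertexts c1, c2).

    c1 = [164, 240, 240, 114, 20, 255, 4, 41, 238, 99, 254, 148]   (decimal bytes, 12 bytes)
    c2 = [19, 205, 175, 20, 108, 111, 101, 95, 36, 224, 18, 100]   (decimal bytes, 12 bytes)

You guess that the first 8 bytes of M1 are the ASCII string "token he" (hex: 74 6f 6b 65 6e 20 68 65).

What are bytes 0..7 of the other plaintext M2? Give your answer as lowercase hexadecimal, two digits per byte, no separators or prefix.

c352340316b00913

First, c1 ⊕ c2 = (M1 ⊕ K) ⊕ (M2 ⊕ K) = M1 ⊕ M2, so the key drops out. Then M2 = (M1 ⊕ M2) ⊕ M1 over the first 8 bytes.
byte 0: (a4 xor 13) xor 74 = b7 xor 74 = c3
byte 1: (f0 xor cd) xor 6f = 3d xor 6f = 52
byte 2: (f0 xor af) xor 6b = 5f xor 6b = 34
byte 3: (72 xor 14) xor 65 = 66 xor 65 = 03
byte 4: (14 xor 6c) xor 6e = 78 xor 6e = 16
byte 5: (ff xor 6f) xor 20 = 90 xor 20 = b0
byte 6: (04 xor 65) xor 68 = 61 xor 68 = 09
byte 7: (29 xor 5f) xor 65 = 76 xor 65 = 13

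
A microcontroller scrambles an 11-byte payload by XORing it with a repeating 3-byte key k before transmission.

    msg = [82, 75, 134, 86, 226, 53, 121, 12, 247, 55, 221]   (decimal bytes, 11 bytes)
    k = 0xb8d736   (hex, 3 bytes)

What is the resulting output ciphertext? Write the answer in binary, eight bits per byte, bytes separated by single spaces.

11101010 10011100 10110000 11101110 00110101 00000011 11000001 11011011 11000001 10001111 00001010

The 3-byte key repeats, so the effective keystream is b8 d7 36 b8 d7 36 b8 d7 36 b8 d7.
byte 0: 52 XOR b8 = ea
byte 1: 4b XOR d7 = 9c
byte 2: 86 XOR 36 = b0
byte 3: 56 XOR b8 = ee
byte 4: e2 XOR d7 = 35
byte 5: 35 XOR 36 = 03
byte 6: 79 XOR b8 = c1
byte 7: 0c XOR d7 = db
byte 8: f7 XOR 36 = c1
byte 9: 37 XOR b8 = 8f
byte 10: dd XOR d7 = 0a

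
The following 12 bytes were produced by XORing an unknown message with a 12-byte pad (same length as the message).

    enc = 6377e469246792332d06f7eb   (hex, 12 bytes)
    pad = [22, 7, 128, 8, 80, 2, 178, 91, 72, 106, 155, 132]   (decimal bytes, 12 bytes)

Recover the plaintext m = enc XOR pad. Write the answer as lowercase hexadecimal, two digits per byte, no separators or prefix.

XOR is its own inverse, so applying the key byte-wise gives the result directly.
01100011 xor 00010110 = 01110101
01110111 xor 00000111 = 01110000
11100100 xor 10000000 = 01100100
01101001 xor 00001000 = 01100001
00100100 xor 01010000 = 01110100
01100111 xor 00000010 = 01100101
10010010 xor 10110010 = 00100000
00110011 xor 01011011 = 01101000
00101101 xor 01001000 = 01100101
00000110 xor 01101010 = 01101100
11110111 xor 10011011 = 01101100
11101011 xor 10000100 = 01101111

7570646174652068656c6c6f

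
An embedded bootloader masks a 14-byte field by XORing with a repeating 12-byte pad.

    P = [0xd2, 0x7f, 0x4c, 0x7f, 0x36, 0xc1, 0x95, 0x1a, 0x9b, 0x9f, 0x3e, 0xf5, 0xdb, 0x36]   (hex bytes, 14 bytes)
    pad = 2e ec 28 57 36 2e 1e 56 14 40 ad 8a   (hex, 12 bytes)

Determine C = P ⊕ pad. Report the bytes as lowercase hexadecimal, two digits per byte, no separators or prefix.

fc93642800ef8b4c8fdf937ff5da

The 12-byte key repeats, so the effective keystream is 2e ec 28 57 36 2e 1e 56 14 40 ad 8a 2e ec.
byte 0: 11010010 xor 00101110 = 11111100
byte 1: 01111111 xor 11101100 = 10010011
byte 2: 01001100 xor 00101000 = 01100100
byte 3: 01111111 xor 01010111 = 00101000
byte 4: 00110110 xor 00110110 = 00000000
byte 5: 11000001 xor 00101110 = 11101111
byte 6: 10010101 xor 00011110 = 10001011
byte 7: 00011010 xor 01010110 = 01001100
byte 8: 10011011 xor 00010100 = 10001111
byte 9: 10011111 xor 01000000 = 11011111
byte 10: 00111110 xor 10101101 = 10010011
byte 11: 11110101 xor 10001010 = 01111111
byte 12: 11011011 xor 00101110 = 11110101
byte 13: 00110110 xor 11101100 = 11011010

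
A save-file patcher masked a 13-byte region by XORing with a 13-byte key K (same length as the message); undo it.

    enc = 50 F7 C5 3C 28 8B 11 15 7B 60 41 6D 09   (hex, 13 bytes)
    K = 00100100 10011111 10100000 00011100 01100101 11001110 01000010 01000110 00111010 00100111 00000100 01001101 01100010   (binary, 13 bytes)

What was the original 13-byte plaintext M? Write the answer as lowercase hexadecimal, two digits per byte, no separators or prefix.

746865204d455353414745206b

XOR is its own inverse, so applying the key byte-wise gives the result directly.
byte 0: 01010000 ^ 00100100 = 01110100
byte 1: 11110111 ^ 10011111 = 01101000
byte 2: 11000101 ^ 10100000 = 01100101
byte 3: 00111100 ^ 00011100 = 00100000
byte 4: 00101000 ^ 01100101 = 01001101
byte 5: 10001011 ^ 11001110 = 01000101
byte 6: 00010001 ^ 01000010 = 01010011
byte 7: 00010101 ^ 01000110 = 01010011
byte 8: 01111011 ^ 00111010 = 01000001
byte 9: 01100000 ^ 00100111 = 01000111
byte 10: 01000001 ^ 00000100 = 01000101
byte 11: 01101101 ^ 01001101 = 00100000
byte 12: 00001001 ^ 01100010 = 01101011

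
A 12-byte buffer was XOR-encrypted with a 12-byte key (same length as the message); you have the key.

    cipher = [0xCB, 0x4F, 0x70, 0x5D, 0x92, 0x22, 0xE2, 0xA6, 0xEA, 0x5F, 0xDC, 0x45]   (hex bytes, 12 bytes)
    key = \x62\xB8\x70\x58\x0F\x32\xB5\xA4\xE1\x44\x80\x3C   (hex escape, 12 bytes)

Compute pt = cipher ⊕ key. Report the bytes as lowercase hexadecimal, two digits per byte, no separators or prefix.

XOR is its own inverse, so applying the key byte-wise gives the result directly.
byte 0: cb xor 62 = a9
byte 1: 4f xor b8 = f7
byte 2: 70 xor 70 = 00
byte 3: 5d xor 58 = 05
byte 4: 92 xor 0f = 9d
byte 5: 22 xor 32 = 10
byte 6: e2 xor b5 = 57
byte 7: a6 xor a4 = 02
byte 8: ea xor e1 = 0b
byte 9: 5f xor 44 = 1b
byte 10: dc xor 80 = 5c
byte 11: 45 xor 3c = 79

a9f700059d1057020b1b5c79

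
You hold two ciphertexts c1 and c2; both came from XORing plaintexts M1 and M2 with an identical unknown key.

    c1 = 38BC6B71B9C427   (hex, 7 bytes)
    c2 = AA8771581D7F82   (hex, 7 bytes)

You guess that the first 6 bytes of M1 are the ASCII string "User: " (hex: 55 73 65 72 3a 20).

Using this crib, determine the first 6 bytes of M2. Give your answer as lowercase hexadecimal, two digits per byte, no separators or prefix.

First, c1 ⊕ c2 = (M1 ⊕ K) ⊕ (M2 ⊕ K) = M1 ⊕ M2, so the key drops out. Then M2 = (M1 ⊕ M2) ⊕ M1 over the first 6 bytes.
byte 0: (38 ⊕ aa) ⊕ 55 = 92 ⊕ 55 = c7
byte 1: (bc ⊕ 87) ⊕ 73 = 3b ⊕ 73 = 48
byte 2: (6b ⊕ 71) ⊕ 65 = 1a ⊕ 65 = 7f
byte 3: (71 ⊕ 58) ⊕ 72 = 29 ⊕ 72 = 5b
byte 4: (b9 ⊕ 1d) ⊕ 3a = a4 ⊕ 3a = 9e
byte 5: (c4 ⊕ 7f) ⊕ 20 = bb ⊕ 20 = 9b

c7487f5b9e9b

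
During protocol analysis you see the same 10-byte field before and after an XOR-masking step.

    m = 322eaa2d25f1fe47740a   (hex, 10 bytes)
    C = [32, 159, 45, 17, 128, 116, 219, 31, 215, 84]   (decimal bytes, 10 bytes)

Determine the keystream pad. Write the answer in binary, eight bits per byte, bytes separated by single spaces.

00010010 10110001 10000111 00111100 10100101 10000101 00100101 01011000 10100011 01011110

Since C = m ⊕ pad, XORing both sides with m gives pad = m ⊕ C.
32 ⊕ 20 = 12
2e ⊕ 9f = b1
aa ⊕ 2d = 87
2d ⊕ 11 = 3c
25 ⊕ 80 = a5
f1 ⊕ 74 = 85
fe ⊕ db = 25
47 ⊕ 1f = 58
74 ⊕ d7 = a3
0a ⊕ 54 = 5e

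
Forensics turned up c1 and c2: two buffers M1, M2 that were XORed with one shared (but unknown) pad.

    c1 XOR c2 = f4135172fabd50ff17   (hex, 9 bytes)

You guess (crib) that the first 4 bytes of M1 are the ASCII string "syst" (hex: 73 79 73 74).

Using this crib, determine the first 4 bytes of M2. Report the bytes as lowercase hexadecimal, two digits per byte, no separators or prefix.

876a2206

Since c1 ⊕ c2 = M1 ⊕ M2, XORing with the guessed M1 bytes yields the corresponding M2 bytes: M2 = (c1 ⊕ c2) ⊕ M1.
f4 XOR 73 = 87
13 XOR 79 = 6a
51 XOR 73 = 22
72 XOR 74 = 06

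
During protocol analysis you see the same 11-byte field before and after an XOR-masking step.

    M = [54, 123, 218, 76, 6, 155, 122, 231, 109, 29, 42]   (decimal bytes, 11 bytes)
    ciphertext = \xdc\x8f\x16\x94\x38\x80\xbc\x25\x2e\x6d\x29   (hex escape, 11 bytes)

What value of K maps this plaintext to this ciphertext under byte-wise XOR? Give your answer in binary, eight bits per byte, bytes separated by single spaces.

Since ciphertext = M ⊕ K, XORing both sides with M gives K = M ⊕ ciphertext.
byte 0: 36 ^ dc = ea
byte 1: 7b ^ 8f = f4
byte 2: da ^ 16 = cc
byte 3: 4c ^ 94 = d8
byte 4: 06 ^ 38 = 3e
byte 5: 9b ^ 80 = 1b
byte 6: 7a ^ bc = c6
byte 7: e7 ^ 25 = c2
byte 8: 6d ^ 2e = 43
byte 9: 1d ^ 6d = 70
byte 10: 2a ^ 29 = 03

11101010 11110100 11001100 11011000 00111110 00011011 11000110 11000010 01000011 01110000 00000011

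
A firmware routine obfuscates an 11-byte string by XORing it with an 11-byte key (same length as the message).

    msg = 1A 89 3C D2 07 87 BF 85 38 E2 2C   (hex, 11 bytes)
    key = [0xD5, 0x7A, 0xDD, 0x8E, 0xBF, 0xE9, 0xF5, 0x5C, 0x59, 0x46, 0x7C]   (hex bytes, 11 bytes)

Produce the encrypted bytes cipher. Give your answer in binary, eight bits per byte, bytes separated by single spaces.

1a xor d5 = cf
89 xor 7a = f3
3c xor dd = e1
d2 xor 8e = 5c
07 xor bf = b8
87 xor e9 = 6e
bf xor f5 = 4a
85 xor 5c = d9
38 xor 59 = 61
e2 xor 46 = a4
2c xor 7c = 50

11001111 11110011 11100001 01011100 10111000 01101110 01001010 11011001 01100001 10100100 01010000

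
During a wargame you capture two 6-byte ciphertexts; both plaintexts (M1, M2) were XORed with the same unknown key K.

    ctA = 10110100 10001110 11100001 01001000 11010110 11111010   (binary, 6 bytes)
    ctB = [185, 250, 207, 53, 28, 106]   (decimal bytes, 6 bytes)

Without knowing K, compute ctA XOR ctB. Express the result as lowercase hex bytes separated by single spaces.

ctA ⊕ ctB = (M1 ⊕ K) ⊕ (M2 ⊕ K) = M1 ⊕ M2 — the shared key cancels under XOR.
byte 0: b4 ^ b9 = 0d
byte 1: 8e ^ fa = 74
byte 2: e1 ^ cf = 2e
byte 3: 48 ^ 35 = 7d
byte 4: d6 ^ 1c = ca
byte 5: fa ^ 6a = 90

0d 74 2e 7d ca 90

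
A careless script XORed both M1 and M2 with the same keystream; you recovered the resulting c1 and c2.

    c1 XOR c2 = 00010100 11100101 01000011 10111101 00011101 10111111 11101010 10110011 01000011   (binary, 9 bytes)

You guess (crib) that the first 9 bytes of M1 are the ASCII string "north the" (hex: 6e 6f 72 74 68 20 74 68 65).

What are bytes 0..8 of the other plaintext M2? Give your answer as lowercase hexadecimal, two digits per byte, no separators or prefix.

7a8a31c9759f9edb26

Since c1 ⊕ c2 = M1 ⊕ M2, XORing with the guessed M1 bytes yields the corresponding M2 bytes: M2 = (c1 ⊕ c2) ⊕ M1.
14 XOR 6e = 7a
e5 XOR 6f = 8a
43 XOR 72 = 31
bd XOR 74 = c9
1d XOR 68 = 75
bf XOR 20 = 9f
ea XOR 74 = 9e
b3 XOR 68 = db
43 XOR 65 = 26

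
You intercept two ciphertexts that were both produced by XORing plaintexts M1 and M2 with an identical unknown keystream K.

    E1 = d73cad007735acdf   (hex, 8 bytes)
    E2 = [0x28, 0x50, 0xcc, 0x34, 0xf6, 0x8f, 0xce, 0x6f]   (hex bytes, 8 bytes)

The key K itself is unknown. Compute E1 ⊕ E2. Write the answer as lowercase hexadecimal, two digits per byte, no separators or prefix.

ff6c613481ba62b0

E1 ⊕ E2 = (M1 ⊕ K) ⊕ (M2 ⊕ K) = M1 ⊕ M2 — the shared key cancels under XOR.
d7 ^ 28 = ff
3c ^ 50 = 6c
ad ^ cc = 61
00 ^ 34 = 34
77 ^ f6 = 81
35 ^ 8f = ba
ac ^ ce = 62
df ^ 6f = b0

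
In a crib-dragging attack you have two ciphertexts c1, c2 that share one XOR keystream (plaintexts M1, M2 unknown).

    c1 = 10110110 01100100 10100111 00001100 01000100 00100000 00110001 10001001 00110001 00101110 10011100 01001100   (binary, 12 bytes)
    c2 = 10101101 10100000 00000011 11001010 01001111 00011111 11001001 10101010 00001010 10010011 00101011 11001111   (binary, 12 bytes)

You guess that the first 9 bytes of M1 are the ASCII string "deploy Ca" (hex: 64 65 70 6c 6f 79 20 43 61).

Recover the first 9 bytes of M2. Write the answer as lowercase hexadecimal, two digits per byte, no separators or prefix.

7fa1d4aa6446d8605a

First, c1 ⊕ c2 = (M1 ⊕ K) ⊕ (M2 ⊕ K) = M1 ⊕ M2, so the key drops out. Then M2 = (M1 ⊕ M2) ⊕ M1 over the first 9 bytes.
byte 0: (b6 XOR ad) XOR 64 = 1b XOR 64 = 7f
byte 1: (64 XOR a0) XOR 65 = c4 XOR 65 = a1
byte 2: (a7 XOR 03) XOR 70 = a4 XOR 70 = d4
byte 3: (0c XOR ca) XOR 6c = c6 XOR 6c = aa
byte 4: (44 XOR 4f) XOR 6f = 0b XOR 6f = 64
byte 5: (20 XOR 1f) XOR 79 = 3f XOR 79 = 46
byte 6: (31 XOR c9) XOR 20 = f8 XOR 20 = d8
byte 7: (89 XOR aa) XOR 43 = 23 XOR 43 = 60
byte 8: (31 XOR 0a) XOR 61 = 3b XOR 61 = 5a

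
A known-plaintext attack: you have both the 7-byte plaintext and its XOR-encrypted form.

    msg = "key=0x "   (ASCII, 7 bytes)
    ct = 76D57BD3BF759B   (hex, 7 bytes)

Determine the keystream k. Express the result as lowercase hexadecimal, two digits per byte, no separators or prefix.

Since ct = msg ⊕ k, XORing both sides with msg gives k = msg ⊕ ct.
6b xor 76 = 1d
65 xor d5 = b0
79 xor 7b = 02
3d xor d3 = ee
30 xor bf = 8f
78 xor 75 = 0d
20 xor 9b = bb

1db002ee8f0dbb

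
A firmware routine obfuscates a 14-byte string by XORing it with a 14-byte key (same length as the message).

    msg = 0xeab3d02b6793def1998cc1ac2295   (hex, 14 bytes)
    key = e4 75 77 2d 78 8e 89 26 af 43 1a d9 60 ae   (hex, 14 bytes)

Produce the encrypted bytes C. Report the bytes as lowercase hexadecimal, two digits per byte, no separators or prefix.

XOR is its own inverse, so applying the key byte-wise gives the result directly.
11101010 ^ 11100100 = 00001110
10110011 ^ 01110101 = 11000110
11010000 ^ 01110111 = 10100111
00101011 ^ 00101101 = 00000110
01100111 ^ 01111000 = 00011111
10010011 ^ 10001110 = 00011101
11011110 ^ 10001001 = 01010111
11110001 ^ 00100110 = 11010111
10011001 ^ 10101111 = 00110110
10001100 ^ 01000011 = 11001111
11000001 ^ 00011010 = 11011011
10101100 ^ 11011001 = 01110101
00100010 ^ 01100000 = 01000010
10010101 ^ 10101110 = 00111011

0ec6a7061f1d57d736cfdb75423b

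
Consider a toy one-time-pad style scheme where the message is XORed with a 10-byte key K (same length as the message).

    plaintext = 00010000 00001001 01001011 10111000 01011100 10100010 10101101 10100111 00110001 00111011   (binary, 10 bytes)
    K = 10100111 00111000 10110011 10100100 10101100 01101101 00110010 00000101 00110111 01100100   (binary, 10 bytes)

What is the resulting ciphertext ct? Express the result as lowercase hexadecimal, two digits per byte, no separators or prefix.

XOR is its own inverse, so applying the key byte-wise gives the result directly.
10 ^ a7 = b7
09 ^ 38 = 31
4b ^ b3 = f8
b8 ^ a4 = 1c
5c ^ ac = f0
a2 ^ 6d = cf
ad ^ 32 = 9f
a7 ^ 05 = a2
31 ^ 37 = 06
3b ^ 64 = 5f

b731f81cf0cf9fa2065f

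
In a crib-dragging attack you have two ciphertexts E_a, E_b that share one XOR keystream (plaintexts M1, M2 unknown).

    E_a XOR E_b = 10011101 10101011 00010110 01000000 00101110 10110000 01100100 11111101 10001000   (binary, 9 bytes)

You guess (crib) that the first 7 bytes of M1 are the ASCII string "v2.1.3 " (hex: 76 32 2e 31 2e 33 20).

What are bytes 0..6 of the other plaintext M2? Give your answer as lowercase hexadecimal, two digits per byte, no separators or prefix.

Since E_a ⊕ E_b = M1 ⊕ M2, XORing with the guessed M1 bytes yields the corresponding M2 bytes: M2 = (E_a ⊕ E_b) ⊕ M1.
9d ⊕ 76 = eb
ab ⊕ 32 = 99
16 ⊕ 2e = 38
40 ⊕ 31 = 71
2e ⊕ 2e = 00
b0 ⊕ 33 = 83
64 ⊕ 20 = 44

eb993871008344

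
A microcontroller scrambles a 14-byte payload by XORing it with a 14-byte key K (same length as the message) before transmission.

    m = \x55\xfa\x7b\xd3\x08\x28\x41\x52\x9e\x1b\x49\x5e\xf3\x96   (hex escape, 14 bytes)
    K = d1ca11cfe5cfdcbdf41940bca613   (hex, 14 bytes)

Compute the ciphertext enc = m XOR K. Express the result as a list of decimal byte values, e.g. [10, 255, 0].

[132, 48, 106, 28, 237, 231, 157, 239, 106, 2, 9, 226, 85, 133]

byte 0: 55 ^ d1 = 84
byte 1: fa ^ ca = 30
byte 2: 7b ^ 11 = 6a
byte 3: d3 ^ cf = 1c
byte 4: 08 ^ e5 = ed
byte 5: 28 ^ cf = e7
byte 6: 41 ^ dc = 9d
byte 7: 52 ^ bd = ef
byte 8: 9e ^ f4 = 6a
byte 9: 1b ^ 19 = 02
byte 10: 49 ^ 40 = 09
byte 11: 5e ^ bc = e2
byte 12: f3 ^ a6 = 55
byte 13: 96 ^ 13 = 85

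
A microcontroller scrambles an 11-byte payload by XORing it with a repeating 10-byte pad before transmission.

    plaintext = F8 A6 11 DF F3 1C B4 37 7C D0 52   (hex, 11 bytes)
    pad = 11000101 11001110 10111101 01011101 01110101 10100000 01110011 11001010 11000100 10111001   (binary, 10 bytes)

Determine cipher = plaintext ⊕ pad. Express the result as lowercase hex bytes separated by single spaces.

3d 68 ac 82 86 bc c7 fd b8 69 97

The 10-byte key repeats, so the effective keystream is c5 ce bd 5d 75 a0 73 ca c4 b9 c5.
byte 0: f8 XOR c5 = 3d
byte 1: a6 XOR ce = 68
byte 2: 11 XOR bd = ac
byte 3: df XOR 5d = 82
byte 4: f3 XOR 75 = 86
byte 5: 1c XOR a0 = bc
byte 6: b4 XOR 73 = c7
byte 7: 37 XOR ca = fd
byte 8: 7c XOR c4 = b8
byte 9: d0 XOR b9 = 69
byte 10: 52 XOR c5 = 97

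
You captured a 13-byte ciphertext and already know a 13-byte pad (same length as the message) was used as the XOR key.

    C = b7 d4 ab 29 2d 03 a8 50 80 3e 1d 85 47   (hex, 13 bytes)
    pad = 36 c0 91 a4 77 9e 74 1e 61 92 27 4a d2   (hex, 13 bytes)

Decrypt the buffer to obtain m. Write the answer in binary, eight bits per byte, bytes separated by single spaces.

10000001 00010100 00111010 10001101 01011010 10011101 11011100 01001110 11100001 10101100 00111010 11001111 10010101

XOR is its own inverse, so applying the key byte-wise gives the result directly.
b7 ^ 36 = 81
d4 ^ c0 = 14
ab ^ 91 = 3a
29 ^ a4 = 8d
2d ^ 77 = 5a
03 ^ 9e = 9d
a8 ^ 74 = dc
50 ^ 1e = 4e
80 ^ 61 = e1
3e ^ 92 = ac
1d ^ 27 = 3a
85 ^ 4a = cf
47 ^ d2 = 95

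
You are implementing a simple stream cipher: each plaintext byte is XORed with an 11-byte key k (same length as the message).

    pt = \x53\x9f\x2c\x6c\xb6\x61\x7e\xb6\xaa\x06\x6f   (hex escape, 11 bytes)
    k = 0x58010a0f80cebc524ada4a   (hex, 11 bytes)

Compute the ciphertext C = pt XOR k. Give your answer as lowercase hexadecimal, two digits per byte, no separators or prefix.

0b9e266336afc2e4e0dc25

XOR is its own inverse, so applying the key byte-wise gives the result directly.
53 xor 58 = 0b
9f xor 01 = 9e
2c xor 0a = 26
6c xor 0f = 63
b6 xor 80 = 36
61 xor ce = af
7e xor bc = c2
b6 xor 52 = e4
aa xor 4a = e0
06 xor da = dc
6f xor 4a = 25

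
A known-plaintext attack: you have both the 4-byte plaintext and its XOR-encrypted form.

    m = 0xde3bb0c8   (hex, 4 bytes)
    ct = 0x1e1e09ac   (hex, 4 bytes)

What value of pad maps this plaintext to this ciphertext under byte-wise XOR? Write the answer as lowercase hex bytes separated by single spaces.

c0 25 b9 64

Since ct = m ⊕ pad, XORing both sides with m gives pad = m ⊕ ct.
de XOR 1e = c0
3b XOR 1e = 25
b0 XOR 09 = b9
c8 XOR ac = 64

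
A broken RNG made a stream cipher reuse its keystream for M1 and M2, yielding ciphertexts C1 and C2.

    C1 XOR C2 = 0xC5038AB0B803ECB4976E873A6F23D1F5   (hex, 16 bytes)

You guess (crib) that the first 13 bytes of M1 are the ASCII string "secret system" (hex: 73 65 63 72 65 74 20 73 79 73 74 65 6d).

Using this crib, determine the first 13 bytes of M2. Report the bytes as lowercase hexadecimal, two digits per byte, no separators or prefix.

Since C1 ⊕ C2 = M1 ⊕ M2, XORing with the guessed M1 bytes yields the corresponding M2 bytes: M2 = (C1 ⊕ C2) ⊕ M1.
197 ⊕ 115 = 182
  3 ⊕ 101 = 102
138 ⊕  99 = 233
176 ⊕ 114 = 194
184 ⊕ 101 = 221
  3 ⊕ 116 = 119
236 ⊕  32 = 204
180 ⊕ 115 = 199
151 ⊕ 121 = 238
110 ⊕ 115 =  29
135 ⊕ 116 = 243
 58 ⊕ 101 =  95
111 ⊕ 109 =   2

b666e9c2dd77ccc7ee1df35f02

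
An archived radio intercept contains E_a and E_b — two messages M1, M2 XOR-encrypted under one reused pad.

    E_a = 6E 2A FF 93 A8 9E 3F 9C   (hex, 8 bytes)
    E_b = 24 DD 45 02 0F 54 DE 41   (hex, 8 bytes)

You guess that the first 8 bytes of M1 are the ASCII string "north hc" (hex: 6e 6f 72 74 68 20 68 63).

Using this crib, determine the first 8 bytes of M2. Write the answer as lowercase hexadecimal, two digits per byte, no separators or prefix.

First, E_a ⊕ E_b = (M1 ⊕ K) ⊕ (M2 ⊕ K) = M1 ⊕ M2, so the key drops out. Then M2 = (M1 ⊕ M2) ⊕ M1 over the first 8 bytes.
byte 0: (6e xor 24) xor 6e = 4a xor 6e = 24
byte 1: (2a xor dd) xor 6f = f7 xor 6f = 98
byte 2: (ff xor 45) xor 72 = ba xor 72 = c8
byte 3: (93 xor 02) xor 74 = 91 xor 74 = e5
byte 4: (a8 xor 0f) xor 68 = a7 xor 68 = cf
byte 5: (9e xor 54) xor 20 = ca xor 20 = ea
byte 6: (3f xor de) xor 68 = e1 xor 68 = 89
byte 7: (9c xor 41) xor 63 = dd xor 63 = be

2498c8e5cfea89be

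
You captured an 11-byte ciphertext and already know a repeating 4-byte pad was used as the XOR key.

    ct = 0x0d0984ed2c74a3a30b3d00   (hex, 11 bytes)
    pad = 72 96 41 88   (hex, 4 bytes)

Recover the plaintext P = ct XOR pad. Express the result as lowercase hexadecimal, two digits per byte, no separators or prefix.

7f9fc5655ee2e22b79ab41

The 4-byte key repeats, so the effective keystream is 72 96 41 88 72 96 41 88 72 96 41.
byte 0: 00001101 xor 01110010 = 01111111
byte 1: 00001001 xor 10010110 = 10011111
byte 2: 10000100 xor 01000001 = 11000101
byte 3: 11101101 xor 10001000 = 01100101
byte 4: 00101100 xor 01110010 = 01011110
byte 5: 01110100 xor 10010110 = 11100010
byte 6: 10100011 xor 01000001 = 11100010
byte 7: 10100011 xor 10001000 = 00101011
byte 8: 00001011 xor 01110010 = 01111001
byte 9: 00111101 xor 10010110 = 10101011
byte 10: 00000000 xor 01000001 = 01000001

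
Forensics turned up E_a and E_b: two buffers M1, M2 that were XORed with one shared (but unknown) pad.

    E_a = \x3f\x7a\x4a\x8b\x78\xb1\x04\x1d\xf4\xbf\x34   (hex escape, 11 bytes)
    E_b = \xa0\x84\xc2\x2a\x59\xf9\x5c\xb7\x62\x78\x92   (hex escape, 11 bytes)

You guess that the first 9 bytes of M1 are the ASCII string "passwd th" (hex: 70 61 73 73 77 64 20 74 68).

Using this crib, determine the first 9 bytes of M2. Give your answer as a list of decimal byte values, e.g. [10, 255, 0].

[239, 159, 251, 210, 86, 44, 120, 222, 254]

First, E_a ⊕ E_b = (M1 ⊕ K) ⊕ (M2 ⊕ K) = M1 ⊕ M2, so the key drops out. Then M2 = (M1 ⊕ M2) ⊕ M1 over the first 9 bytes.
byte 0: (3f XOR a0) XOR 70 = 9f XOR 70 = ef
byte 1: (7a XOR 84) XOR 61 = fe XOR 61 = 9f
byte 2: (4a XOR c2) XOR 73 = 88 XOR 73 = fb
byte 3: (8b XOR 2a) XOR 73 = a1 XOR 73 = d2
byte 4: (78 XOR 59) XOR 77 = 21 XOR 77 = 56
byte 5: (b1 XOR f9) XOR 64 = 48 XOR 64 = 2c
byte 6: (04 XOR 5c) XOR 20 = 58 XOR 20 = 78
byte 7: (1d XOR b7) XOR 74 = aa XOR 74 = de
byte 8: (f4 XOR 62) XOR 68 = 96 XOR 68 = fe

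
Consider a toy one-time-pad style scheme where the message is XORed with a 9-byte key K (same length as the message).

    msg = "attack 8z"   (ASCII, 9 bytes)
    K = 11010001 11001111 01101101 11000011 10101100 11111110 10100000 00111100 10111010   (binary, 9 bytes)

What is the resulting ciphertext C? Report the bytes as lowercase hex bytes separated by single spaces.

b0 bb 19 a2 cf 95 80 04 c0

61 xor d1 = b0
74 xor cf = bb
74 xor 6d = 19
61 xor c3 = a2
63 xor ac = cf
6b xor fe = 95
20 xor a0 = 80
38 xor 3c = 04
7a xor ba = c0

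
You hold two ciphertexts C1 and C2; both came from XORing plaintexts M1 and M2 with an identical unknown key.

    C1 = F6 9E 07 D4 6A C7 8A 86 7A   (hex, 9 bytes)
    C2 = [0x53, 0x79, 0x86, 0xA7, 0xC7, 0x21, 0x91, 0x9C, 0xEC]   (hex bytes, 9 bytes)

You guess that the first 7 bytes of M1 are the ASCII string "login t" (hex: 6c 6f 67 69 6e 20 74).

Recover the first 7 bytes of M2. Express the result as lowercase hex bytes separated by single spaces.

First, C1 ⊕ C2 = (M1 ⊕ K) ⊕ (M2 ⊕ K) = M1 ⊕ M2, so the key drops out. Then M2 = (M1 ⊕ M2) ⊕ M1 over the first 7 bytes.
byte 0: (f6 xor 53) xor 6c = a5 xor 6c = c9
byte 1: (9e xor 79) xor 6f = e7 xor 6f = 88
byte 2: (07 xor 86) xor 67 = 81 xor 67 = e6
byte 3: (d4 xor a7) xor 69 = 73 xor 69 = 1a
byte 4: (6a xor c7) xor 6e = ad xor 6e = c3
byte 5: (c7 xor 21) xor 20 = e6 xor 20 = c6
byte 6: (8a xor 91) xor 74 = 1b xor 74 = 6f

c9 88 e6 1a c3 c6 6f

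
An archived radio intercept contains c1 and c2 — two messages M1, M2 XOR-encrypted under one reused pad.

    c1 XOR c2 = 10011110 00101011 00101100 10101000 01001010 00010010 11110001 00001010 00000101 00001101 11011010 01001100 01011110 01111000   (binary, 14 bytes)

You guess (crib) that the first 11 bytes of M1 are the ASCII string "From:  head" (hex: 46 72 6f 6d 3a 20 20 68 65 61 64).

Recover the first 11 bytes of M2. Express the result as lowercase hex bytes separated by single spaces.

Since c1 ⊕ c2 = M1 ⊕ M2, XORing with the guessed M1 bytes yields the corresponding M2 bytes: M2 = (c1 ⊕ c2) ⊕ M1.
9e ⊕ 46 = d8
2b ⊕ 72 = 59
2c ⊕ 6f = 43
a8 ⊕ 6d = c5
4a ⊕ 3a = 70
12 ⊕ 20 = 32
f1 ⊕ 20 = d1
0a ⊕ 68 = 62
05 ⊕ 65 = 60
0d ⊕ 61 = 6c
da ⊕ 64 = be

d8 59 43 c5 70 32 d1 62 60 6c be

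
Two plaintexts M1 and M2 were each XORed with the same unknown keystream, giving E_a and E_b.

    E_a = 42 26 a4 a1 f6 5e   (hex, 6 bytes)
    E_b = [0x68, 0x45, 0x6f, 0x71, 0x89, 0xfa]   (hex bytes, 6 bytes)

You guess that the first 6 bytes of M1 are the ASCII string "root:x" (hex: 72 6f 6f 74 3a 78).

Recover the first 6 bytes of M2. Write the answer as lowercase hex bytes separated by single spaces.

58 0c a4 a4 45 dc

First, E_a ⊕ E_b = (M1 ⊕ K) ⊕ (M2 ⊕ K) = M1 ⊕ M2, so the key drops out. Then M2 = (M1 ⊕ M2) ⊕ M1 over the first 6 bytes.
byte 0: (42 XOR 68) XOR 72 = 2a XOR 72 = 58
byte 1: (26 XOR 45) XOR 6f = 63 XOR 6f = 0c
byte 2: (a4 XOR 6f) XOR 6f = cb XOR 6f = a4
byte 3: (a1 XOR 71) XOR 74 = d0 XOR 74 = a4
byte 4: (f6 XOR 89) XOR 3a = 7f XOR 3a = 45
byte 5: (5e XOR fa) XOR 78 = a4 XOR 78 = dc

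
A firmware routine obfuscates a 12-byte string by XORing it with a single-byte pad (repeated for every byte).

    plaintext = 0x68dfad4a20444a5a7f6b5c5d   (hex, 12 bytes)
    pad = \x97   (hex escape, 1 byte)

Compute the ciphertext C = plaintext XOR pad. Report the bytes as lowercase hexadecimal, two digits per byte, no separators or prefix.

The 1-byte key repeats, so the effective keystream is 97 97 97 97 97 97 97 97 97 97 97 97.
byte 0: 68 ⊕ 97 = ff
byte 1: df ⊕ 97 = 48
byte 2: ad ⊕ 97 = 3a
byte 3: 4a ⊕ 97 = dd
byte 4: 20 ⊕ 97 = b7
byte 5: 44 ⊕ 97 = d3
byte 6: 4a ⊕ 97 = dd
byte 7: 5a ⊕ 97 = cd
byte 8: 7f ⊕ 97 = e8
byte 9: 6b ⊕ 97 = fc
byte 10: 5c ⊕ 97 = cb
byte 11: 5d ⊕ 97 = ca

ff483addb7d3ddcde8fccbca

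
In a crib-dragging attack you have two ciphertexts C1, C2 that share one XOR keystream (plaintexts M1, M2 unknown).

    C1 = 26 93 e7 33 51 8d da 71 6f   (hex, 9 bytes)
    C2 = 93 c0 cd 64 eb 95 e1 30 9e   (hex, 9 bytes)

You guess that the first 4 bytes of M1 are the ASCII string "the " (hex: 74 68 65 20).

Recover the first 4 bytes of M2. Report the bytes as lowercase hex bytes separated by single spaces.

First, C1 ⊕ C2 = (M1 ⊕ K) ⊕ (M2 ⊕ K) = M1 ⊕ M2, so the key drops out. Then M2 = (M1 ⊕ M2) ⊕ M1 over the first 4 bytes.
byte 0: (26 XOR 93) XOR 74 = b5 XOR 74 = c1
byte 1: (93 XOR c0) XOR 68 = 53 XOR 68 = 3b
byte 2: (e7 XOR cd) XOR 65 = 2a XOR 65 = 4f
byte 3: (33 XOR 64) XOR 20 = 57 XOR 20 = 77

c1 3b 4f 77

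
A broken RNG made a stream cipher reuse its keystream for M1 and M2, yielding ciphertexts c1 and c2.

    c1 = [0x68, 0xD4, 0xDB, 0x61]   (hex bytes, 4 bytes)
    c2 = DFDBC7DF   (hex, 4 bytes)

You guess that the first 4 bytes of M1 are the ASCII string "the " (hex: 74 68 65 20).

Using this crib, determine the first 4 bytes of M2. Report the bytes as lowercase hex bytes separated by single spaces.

c3 67 79 9e

First, c1 ⊕ c2 = (M1 ⊕ K) ⊕ (M2 ⊕ K) = M1 ⊕ M2, so the key drops out. Then M2 = (M1 ⊕ M2) ⊕ M1 over the first 4 bytes.
byte 0: (68 xor df) xor 74 = b7 xor 74 = c3
byte 1: (d4 xor db) xor 68 = 0f xor 68 = 67
byte 2: (db xor c7) xor 65 = 1c xor 65 = 79
byte 3: (61 xor df) xor 20 = be xor 20 = 9e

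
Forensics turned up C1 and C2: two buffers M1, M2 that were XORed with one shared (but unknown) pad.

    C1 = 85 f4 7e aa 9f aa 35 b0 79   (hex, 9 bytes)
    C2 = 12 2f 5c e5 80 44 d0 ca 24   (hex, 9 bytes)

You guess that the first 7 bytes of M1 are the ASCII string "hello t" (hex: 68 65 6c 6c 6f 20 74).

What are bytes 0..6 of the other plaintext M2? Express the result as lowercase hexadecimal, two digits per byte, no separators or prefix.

ffbe4e2370ce91

First, C1 ⊕ C2 = (M1 ⊕ K) ⊕ (M2 ⊕ K) = M1 ⊕ M2, so the key drops out. Then M2 = (M1 ⊕ M2) ⊕ M1 over the first 7 bytes.
byte 0: (85 xor 12) xor 68 = 97 xor 68 = ff
byte 1: (f4 xor 2f) xor 65 = db xor 65 = be
byte 2: (7e xor 5c) xor 6c = 22 xor 6c = 4e
byte 3: (aa xor e5) xor 6c = 4f xor 6c = 23
byte 4: (9f xor 80) xor 6f = 1f xor 6f = 70
byte 5: (aa xor 44) xor 20 = ee xor 20 = ce
byte 6: (35 xor d0) xor 74 = e5 xor 74 = 91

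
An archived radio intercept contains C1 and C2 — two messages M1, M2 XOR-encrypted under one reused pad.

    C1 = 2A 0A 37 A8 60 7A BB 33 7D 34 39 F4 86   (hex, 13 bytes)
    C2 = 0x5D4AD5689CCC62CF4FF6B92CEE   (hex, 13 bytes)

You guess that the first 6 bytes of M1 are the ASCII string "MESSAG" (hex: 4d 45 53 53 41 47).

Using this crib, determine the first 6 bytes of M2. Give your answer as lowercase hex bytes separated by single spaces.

3a 05 b1 93 bd f1

First, C1 ⊕ C2 = (M1 ⊕ K) ⊕ (M2 ⊕ K) = M1 ⊕ M2, so the key drops out. Then M2 = (M1 ⊕ M2) ⊕ M1 over the first 6 bytes.
byte 0: (2a xor 5d) xor 4d = 77 xor 4d = 3a
byte 1: (0a xor 4a) xor 45 = 40 xor 45 = 05
byte 2: (37 xor d5) xor 53 = e2 xor 53 = b1
byte 3: (a8 xor 68) xor 53 = c0 xor 53 = 93
byte 4: (60 xor 9c) xor 41 = fc xor 41 = bd
byte 5: (7a xor cc) xor 47 = b6 xor 47 = f1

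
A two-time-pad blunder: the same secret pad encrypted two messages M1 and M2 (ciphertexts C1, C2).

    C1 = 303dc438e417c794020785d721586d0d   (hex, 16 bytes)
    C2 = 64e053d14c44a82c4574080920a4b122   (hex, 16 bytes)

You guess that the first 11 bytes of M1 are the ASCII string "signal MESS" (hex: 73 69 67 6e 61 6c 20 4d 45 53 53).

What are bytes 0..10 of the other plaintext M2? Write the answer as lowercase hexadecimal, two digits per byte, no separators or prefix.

27b4f087c93f4ff50220de

First, C1 ⊕ C2 = (M1 ⊕ K) ⊕ (M2 ⊕ K) = M1 ⊕ M2, so the key drops out. Then M2 = (M1 ⊕ M2) ⊕ M1 over the first 11 bytes.
byte 0: (30 ^ 64) ^ 73 = 54 ^ 73 = 27
byte 1: (3d ^ e0) ^ 69 = dd ^ 69 = b4
byte 2: (c4 ^ 53) ^ 67 = 97 ^ 67 = f0
byte 3: (38 ^ d1) ^ 6e = e9 ^ 6e = 87
byte 4: (e4 ^ 4c) ^ 61 = a8 ^ 61 = c9
byte 5: (17 ^ 44) ^ 6c = 53 ^ 6c = 3f
byte 6: (c7 ^ a8) ^ 20 = 6f ^ 20 = 4f
byte 7: (94 ^ 2c) ^ 4d = b8 ^ 4d = f5
byte 8: (02 ^ 45) ^ 45 = 47 ^ 45 = 02
byte 9: (07 ^ 74) ^ 53 = 73 ^ 53 = 20
byte 10: (85 ^ 08) ^ 53 = 8d ^ 53 = de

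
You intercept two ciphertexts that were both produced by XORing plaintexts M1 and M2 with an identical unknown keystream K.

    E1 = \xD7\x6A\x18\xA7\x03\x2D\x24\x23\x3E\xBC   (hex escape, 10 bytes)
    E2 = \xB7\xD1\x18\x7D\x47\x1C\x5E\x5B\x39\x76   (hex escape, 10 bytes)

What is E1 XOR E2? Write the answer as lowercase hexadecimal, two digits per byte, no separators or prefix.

E1 ⊕ E2 = (M1 ⊕ K) ⊕ (M2 ⊕ K) = M1 ⊕ M2 — the shared key cancels under XOR.
11010111 ^ 10110111 = 01100000
01101010 ^ 11010001 = 10111011
00011000 ^ 00011000 = 00000000
10100111 ^ 01111101 = 11011010
00000011 ^ 01000111 = 01000100
00101101 ^ 00011100 = 00110001
00100100 ^ 01011110 = 01111010
00100011 ^ 01011011 = 01111000
00111110 ^ 00111001 = 00000111
10111100 ^ 01110110 = 11001010

60bb00da44317a7807ca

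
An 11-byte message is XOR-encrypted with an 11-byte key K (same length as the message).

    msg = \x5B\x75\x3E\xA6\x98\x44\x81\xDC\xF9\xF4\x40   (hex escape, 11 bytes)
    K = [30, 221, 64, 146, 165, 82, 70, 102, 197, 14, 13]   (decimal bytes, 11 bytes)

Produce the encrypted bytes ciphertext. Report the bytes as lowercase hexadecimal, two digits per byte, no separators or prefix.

5b XOR 1e = 45
75 XOR dd = a8
3e XOR 40 = 7e
a6 XOR 92 = 34
98 XOR a5 = 3d
44 XOR 52 = 16
81 XOR 46 = c7
dc XOR 66 = ba
f9 XOR c5 = 3c
f4 XOR 0e = fa
40 XOR 0d = 4d

45a87e343d16c7ba3cfa4d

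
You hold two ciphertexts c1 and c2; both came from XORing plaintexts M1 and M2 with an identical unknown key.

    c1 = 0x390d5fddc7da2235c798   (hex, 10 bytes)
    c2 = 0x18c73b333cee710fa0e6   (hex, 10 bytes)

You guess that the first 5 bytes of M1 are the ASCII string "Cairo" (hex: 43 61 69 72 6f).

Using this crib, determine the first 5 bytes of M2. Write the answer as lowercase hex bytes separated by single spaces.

First, c1 ⊕ c2 = (M1 ⊕ K) ⊕ (M2 ⊕ K) = M1 ⊕ M2, so the key drops out. Then M2 = (M1 ⊕ M2) ⊕ M1 over the first 5 bytes.
byte 0: (39 XOR 18) XOR 43 = 21 XOR 43 = 62
byte 1: (0d XOR c7) XOR 61 = ca XOR 61 = ab
byte 2: (5f XOR 3b) XOR 69 = 64 XOR 69 = 0d
byte 3: (dd XOR 33) XOR 72 = ee XOR 72 = 9c
byte 4: (c7 XOR 3c) XOR 6f = fb XOR 6f = 94

62 ab 0d 9c 94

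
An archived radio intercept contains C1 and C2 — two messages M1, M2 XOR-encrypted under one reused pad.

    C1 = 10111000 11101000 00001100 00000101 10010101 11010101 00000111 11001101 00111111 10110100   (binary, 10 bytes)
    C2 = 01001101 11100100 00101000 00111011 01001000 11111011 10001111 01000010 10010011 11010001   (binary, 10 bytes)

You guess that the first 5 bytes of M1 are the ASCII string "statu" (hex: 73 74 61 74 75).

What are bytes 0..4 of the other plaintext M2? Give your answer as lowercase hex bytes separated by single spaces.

86 78 45 4a a8

First, C1 ⊕ C2 = (M1 ⊕ K) ⊕ (M2 ⊕ K) = M1 ⊕ M2, so the key drops out. Then M2 = (M1 ⊕ M2) ⊕ M1 over the first 5 bytes.
byte 0: (b8 ^ 4d) ^ 73 = f5 ^ 73 = 86
byte 1: (e8 ^ e4) ^ 74 = 0c ^ 74 = 78
byte 2: (0c ^ 28) ^ 61 = 24 ^ 61 = 45
byte 3: (05 ^ 3b) ^ 74 = 3e ^ 74 = 4a
byte 4: (95 ^ 48) ^ 75 = dd ^ 75 = a8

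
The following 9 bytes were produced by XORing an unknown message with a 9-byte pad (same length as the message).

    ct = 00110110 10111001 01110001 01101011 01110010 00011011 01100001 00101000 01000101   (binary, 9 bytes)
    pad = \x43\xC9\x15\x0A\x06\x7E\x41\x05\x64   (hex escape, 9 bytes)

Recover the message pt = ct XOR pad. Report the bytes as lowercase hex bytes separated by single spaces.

XOR is its own inverse, so applying the key byte-wise gives the result directly.
36 ^ 43 = 75
b9 ^ c9 = 70
71 ^ 15 = 64
6b ^ 0a = 61
72 ^ 06 = 74
1b ^ 7e = 65
61 ^ 41 = 20
28 ^ 05 = 2d
45 ^ 64 = 21

75 70 64 61 74 65 20 2d 21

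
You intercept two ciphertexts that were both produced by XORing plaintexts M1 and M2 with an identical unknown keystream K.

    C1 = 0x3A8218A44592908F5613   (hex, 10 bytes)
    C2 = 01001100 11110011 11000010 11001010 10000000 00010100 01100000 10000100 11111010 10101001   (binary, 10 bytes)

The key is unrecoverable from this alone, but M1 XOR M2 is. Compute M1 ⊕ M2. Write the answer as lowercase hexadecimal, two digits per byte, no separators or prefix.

7671da6ec586f00bacba

C1 ⊕ C2 = (M1 ⊕ K) ⊕ (M2 ⊕ K) = M1 ⊕ M2 — the shared key cancels under XOR.
byte 0: 3a ⊕ 4c = 76
byte 1: 82 ⊕ f3 = 71
byte 2: 18 ⊕ c2 = da
byte 3: a4 ⊕ ca = 6e
byte 4: 45 ⊕ 80 = c5
byte 5: 92 ⊕ 14 = 86
byte 6: 90 ⊕ 60 = f0
byte 7: 8f ⊕ 84 = 0b
byte 8: 56 ⊕ fa = ac
byte 9: 13 ⊕ a9 = ba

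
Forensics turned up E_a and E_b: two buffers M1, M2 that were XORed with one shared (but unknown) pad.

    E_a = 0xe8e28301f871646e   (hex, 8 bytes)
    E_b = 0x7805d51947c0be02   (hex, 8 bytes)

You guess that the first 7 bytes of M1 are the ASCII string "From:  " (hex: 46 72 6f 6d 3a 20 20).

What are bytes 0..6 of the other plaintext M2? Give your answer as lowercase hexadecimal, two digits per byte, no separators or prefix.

First, E_a ⊕ E_b = (M1 ⊕ K) ⊕ (M2 ⊕ K) = M1 ⊕ M2, so the key drops out. Then M2 = (M1 ⊕ M2) ⊕ M1 over the first 7 bytes.
byte 0: (e8 ⊕ 78) ⊕ 46 = 90 ⊕ 46 = d6
byte 1: (e2 ⊕ 05) ⊕ 72 = e7 ⊕ 72 = 95
byte 2: (83 ⊕ d5) ⊕ 6f = 56 ⊕ 6f = 39
byte 3: (01 ⊕ 19) ⊕ 6d = 18 ⊕ 6d = 75
byte 4: (f8 ⊕ 47) ⊕ 3a = bf ⊕ 3a = 85
byte 5: (71 ⊕ c0) ⊕ 20 = b1 ⊕ 20 = 91
byte 6: (64 ⊕ be) ⊕ 20 = da ⊕ 20 = fa

d69539758591fa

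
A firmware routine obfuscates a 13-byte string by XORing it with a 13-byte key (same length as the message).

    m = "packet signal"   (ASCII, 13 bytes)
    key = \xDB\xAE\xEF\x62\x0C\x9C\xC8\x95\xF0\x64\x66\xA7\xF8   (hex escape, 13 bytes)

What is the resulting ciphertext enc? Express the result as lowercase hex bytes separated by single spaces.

ab cf 8c 09 69 e8 e8 e6 99 03 08 c6 94

01110000 ⊕ 11011011 = 10101011
01100001 ⊕ 10101110 = 11001111
01100011 ⊕ 11101111 = 10001100
01101011 ⊕ 01100010 = 00001001
01100101 ⊕ 00001100 = 01101001
01110100 ⊕ 10011100 = 11101000
00100000 ⊕ 11001000 = 11101000
01110011 ⊕ 10010101 = 11100110
01101001 ⊕ 11110000 = 10011001
01100111 ⊕ 01100100 = 00000011
01101110 ⊕ 01100110 = 00001000
01100001 ⊕ 10100111 = 11000110
01101100 ⊕ 11111000 = 10010100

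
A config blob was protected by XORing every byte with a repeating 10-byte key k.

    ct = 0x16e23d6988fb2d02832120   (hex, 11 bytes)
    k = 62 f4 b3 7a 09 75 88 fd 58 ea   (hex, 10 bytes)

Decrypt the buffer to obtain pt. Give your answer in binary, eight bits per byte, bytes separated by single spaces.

The 10-byte key repeats, so the effective keystream is 62 f4 b3 7a 09 75 88 fd 58 ea 62.
byte 0: 16 xor 62 = 74
byte 1: e2 xor f4 = 16
byte 2: 3d xor b3 = 8e
byte 3: 69 xor 7a = 13
byte 4: 88 xor 09 = 81
byte 5: fb xor 75 = 8e
byte 6: 2d xor 88 = a5
byte 7: 02 xor fd = ff
byte 8: 83 xor 58 = db
byte 9: 21 xor ea = cb
byte 10: 20 xor 62 = 42

01110100 00010110 10001110 00010011 10000001 10001110 10100101 11111111 11011011 11001011 01000010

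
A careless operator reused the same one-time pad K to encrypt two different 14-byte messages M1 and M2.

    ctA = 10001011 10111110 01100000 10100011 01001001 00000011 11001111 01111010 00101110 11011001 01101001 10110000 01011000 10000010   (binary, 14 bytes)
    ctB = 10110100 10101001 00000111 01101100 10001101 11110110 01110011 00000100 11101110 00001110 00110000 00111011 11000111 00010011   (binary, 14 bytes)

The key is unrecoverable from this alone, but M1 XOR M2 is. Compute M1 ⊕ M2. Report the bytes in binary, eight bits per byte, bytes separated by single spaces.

00111111 00010111 01100111 11001111 11000100 11110101 10111100 01111110 11000000 11010111 01011001 10001011 10011111 10010001

ctA ⊕ ctB = (M1 ⊕ K) ⊕ (M2 ⊕ K) = M1 ⊕ M2 — the shared key cancels under XOR.
8b ⊕ b4 = 3f
be ⊕ a9 = 17
60 ⊕ 07 = 67
a3 ⊕ 6c = cf
49 ⊕ 8d = c4
03 ⊕ f6 = f5
cf ⊕ 73 = bc
7a ⊕ 04 = 7e
2e ⊕ ee = c0
d9 ⊕ 0e = d7
69 ⊕ 30 = 59
b0 ⊕ 3b = 8b
58 ⊕ c7 = 9f
82 ⊕ 13 = 91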